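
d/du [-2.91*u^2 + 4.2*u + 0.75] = 4.2 - 5.82*u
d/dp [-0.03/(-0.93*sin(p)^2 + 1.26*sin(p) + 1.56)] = (0.0378 - 0.0558*sin(p))*cos(p)/(-0.93*sin(p)^2 + 1.26*sin(p) + 1.56)^2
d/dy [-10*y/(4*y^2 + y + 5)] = 10*(4*y^2 - 5)/(16*y^4 + 8*y^3 + 41*y^2 + 10*y + 25)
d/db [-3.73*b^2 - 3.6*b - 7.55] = -7.46*b - 3.6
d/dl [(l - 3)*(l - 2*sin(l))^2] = (l - 2*sin(l))*(l + (6 - 2*l)*(2*cos(l) - 1) - 2*sin(l))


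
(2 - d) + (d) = 2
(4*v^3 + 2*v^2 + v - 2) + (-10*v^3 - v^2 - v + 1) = -6*v^3 + v^2 - 1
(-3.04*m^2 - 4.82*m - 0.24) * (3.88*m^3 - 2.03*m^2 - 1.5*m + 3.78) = -11.7952*m^5 - 12.5304*m^4 + 13.4134*m^3 - 3.774*m^2 - 17.8596*m - 0.9072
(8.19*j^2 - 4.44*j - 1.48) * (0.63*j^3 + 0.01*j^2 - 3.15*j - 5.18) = 5.1597*j^5 - 2.7153*j^4 - 26.7753*j^3 - 28.453*j^2 + 27.6612*j + 7.6664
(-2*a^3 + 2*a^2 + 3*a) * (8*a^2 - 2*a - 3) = -16*a^5 + 20*a^4 + 26*a^3 - 12*a^2 - 9*a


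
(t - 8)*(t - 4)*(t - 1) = t^3 - 13*t^2 + 44*t - 32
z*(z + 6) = z^2 + 6*z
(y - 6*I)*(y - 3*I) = y^2 - 9*I*y - 18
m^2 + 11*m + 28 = (m + 4)*(m + 7)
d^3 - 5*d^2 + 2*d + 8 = (d - 4)*(d - 2)*(d + 1)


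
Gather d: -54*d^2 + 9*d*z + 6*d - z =-54*d^2 + d*(9*z + 6) - z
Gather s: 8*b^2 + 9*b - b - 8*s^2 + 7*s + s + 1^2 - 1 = 8*b^2 + 8*b - 8*s^2 + 8*s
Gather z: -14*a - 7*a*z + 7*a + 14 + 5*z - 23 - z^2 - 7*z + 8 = -7*a - z^2 + z*(-7*a - 2) - 1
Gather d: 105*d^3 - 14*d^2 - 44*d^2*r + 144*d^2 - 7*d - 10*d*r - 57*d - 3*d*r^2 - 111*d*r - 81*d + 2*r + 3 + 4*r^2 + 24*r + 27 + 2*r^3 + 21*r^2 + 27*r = 105*d^3 + d^2*(130 - 44*r) + d*(-3*r^2 - 121*r - 145) + 2*r^3 + 25*r^2 + 53*r + 30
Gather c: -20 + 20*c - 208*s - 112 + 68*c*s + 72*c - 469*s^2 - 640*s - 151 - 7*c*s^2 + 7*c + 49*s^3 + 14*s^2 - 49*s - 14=c*(-7*s^2 + 68*s + 99) + 49*s^3 - 455*s^2 - 897*s - 297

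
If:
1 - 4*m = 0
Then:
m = 1/4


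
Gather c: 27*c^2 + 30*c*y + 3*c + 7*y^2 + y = 27*c^2 + c*(30*y + 3) + 7*y^2 + y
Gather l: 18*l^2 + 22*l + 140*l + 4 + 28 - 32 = 18*l^2 + 162*l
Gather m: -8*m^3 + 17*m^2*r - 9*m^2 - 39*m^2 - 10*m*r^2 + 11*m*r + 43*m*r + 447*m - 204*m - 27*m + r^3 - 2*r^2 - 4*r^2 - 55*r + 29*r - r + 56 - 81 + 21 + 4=-8*m^3 + m^2*(17*r - 48) + m*(-10*r^2 + 54*r + 216) + r^3 - 6*r^2 - 27*r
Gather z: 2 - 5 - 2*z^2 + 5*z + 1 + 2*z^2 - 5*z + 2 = 0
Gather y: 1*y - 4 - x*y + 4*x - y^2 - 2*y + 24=4*x - y^2 + y*(-x - 1) + 20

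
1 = 1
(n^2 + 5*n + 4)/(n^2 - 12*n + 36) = (n^2 + 5*n + 4)/(n^2 - 12*n + 36)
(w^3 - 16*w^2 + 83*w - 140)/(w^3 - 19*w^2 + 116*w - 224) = (w - 5)/(w - 8)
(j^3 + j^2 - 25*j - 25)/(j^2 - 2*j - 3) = (j^2 - 25)/(j - 3)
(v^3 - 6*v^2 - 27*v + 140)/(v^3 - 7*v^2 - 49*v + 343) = (v^2 + v - 20)/(v^2 - 49)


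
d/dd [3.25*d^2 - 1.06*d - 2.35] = 6.5*d - 1.06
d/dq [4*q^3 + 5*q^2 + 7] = 2*q*(6*q + 5)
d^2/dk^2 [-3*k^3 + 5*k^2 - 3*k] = 10 - 18*k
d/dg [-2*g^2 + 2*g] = 2 - 4*g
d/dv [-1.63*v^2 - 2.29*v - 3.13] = -3.26*v - 2.29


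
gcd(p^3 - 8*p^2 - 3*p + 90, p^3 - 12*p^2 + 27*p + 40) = p - 5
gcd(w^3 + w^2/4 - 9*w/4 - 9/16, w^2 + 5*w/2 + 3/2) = w + 3/2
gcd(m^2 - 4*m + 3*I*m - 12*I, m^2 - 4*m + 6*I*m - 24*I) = m - 4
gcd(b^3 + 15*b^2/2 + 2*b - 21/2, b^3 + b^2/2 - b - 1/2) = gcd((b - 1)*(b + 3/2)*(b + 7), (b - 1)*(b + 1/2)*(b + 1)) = b - 1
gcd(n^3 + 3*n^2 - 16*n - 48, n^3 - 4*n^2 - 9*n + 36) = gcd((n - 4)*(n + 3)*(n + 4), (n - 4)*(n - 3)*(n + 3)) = n^2 - n - 12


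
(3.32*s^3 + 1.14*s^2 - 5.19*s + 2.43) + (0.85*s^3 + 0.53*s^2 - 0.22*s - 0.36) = 4.17*s^3 + 1.67*s^2 - 5.41*s + 2.07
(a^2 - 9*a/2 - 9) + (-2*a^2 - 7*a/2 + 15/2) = -a^2 - 8*a - 3/2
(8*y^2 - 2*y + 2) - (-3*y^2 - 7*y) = 11*y^2 + 5*y + 2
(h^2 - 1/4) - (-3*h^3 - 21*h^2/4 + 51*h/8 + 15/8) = 3*h^3 + 25*h^2/4 - 51*h/8 - 17/8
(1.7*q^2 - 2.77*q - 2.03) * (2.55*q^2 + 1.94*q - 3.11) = 4.335*q^4 - 3.7655*q^3 - 15.8373*q^2 + 4.6765*q + 6.3133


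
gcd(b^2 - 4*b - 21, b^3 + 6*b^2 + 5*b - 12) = b + 3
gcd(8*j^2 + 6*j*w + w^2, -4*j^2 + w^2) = 2*j + w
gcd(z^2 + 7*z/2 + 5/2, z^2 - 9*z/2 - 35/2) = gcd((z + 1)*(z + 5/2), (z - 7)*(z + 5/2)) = z + 5/2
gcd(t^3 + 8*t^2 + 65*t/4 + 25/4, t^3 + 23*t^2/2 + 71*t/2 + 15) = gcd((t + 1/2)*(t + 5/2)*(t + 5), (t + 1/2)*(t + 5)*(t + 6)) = t^2 + 11*t/2 + 5/2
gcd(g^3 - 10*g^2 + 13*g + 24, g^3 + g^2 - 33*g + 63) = g - 3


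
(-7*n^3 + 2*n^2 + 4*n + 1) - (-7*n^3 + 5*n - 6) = 2*n^2 - n + 7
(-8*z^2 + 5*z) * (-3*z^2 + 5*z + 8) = 24*z^4 - 55*z^3 - 39*z^2 + 40*z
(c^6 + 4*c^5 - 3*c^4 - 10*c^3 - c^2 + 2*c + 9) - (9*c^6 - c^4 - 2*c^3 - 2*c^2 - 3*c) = -8*c^6 + 4*c^5 - 2*c^4 - 8*c^3 + c^2 + 5*c + 9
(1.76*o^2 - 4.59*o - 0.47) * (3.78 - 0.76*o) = -1.3376*o^3 + 10.1412*o^2 - 16.993*o - 1.7766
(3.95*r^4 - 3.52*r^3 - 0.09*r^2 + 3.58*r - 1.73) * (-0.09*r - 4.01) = -0.3555*r^5 - 15.5227*r^4 + 14.1233*r^3 + 0.0387*r^2 - 14.2001*r + 6.9373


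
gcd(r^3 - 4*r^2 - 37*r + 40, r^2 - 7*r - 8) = r - 8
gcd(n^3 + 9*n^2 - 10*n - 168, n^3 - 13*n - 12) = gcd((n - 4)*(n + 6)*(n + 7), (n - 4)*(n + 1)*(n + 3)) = n - 4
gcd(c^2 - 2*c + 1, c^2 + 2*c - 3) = c - 1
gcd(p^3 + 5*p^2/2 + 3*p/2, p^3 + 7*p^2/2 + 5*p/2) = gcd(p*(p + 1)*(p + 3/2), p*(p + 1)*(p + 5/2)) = p^2 + p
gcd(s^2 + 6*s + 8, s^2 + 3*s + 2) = s + 2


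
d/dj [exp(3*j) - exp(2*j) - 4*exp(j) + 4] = (3*exp(2*j) - 2*exp(j) - 4)*exp(j)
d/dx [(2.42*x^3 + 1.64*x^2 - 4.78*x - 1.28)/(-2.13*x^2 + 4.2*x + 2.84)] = (-5.1546*x^4 + 20.328*x^3 + 17.325*x^2 + 3.8624*x - 8.1992)/(4.5369*x^4 - 17.892*x^3 + 5.5416*x^2 + 23.856*x + 8.0656)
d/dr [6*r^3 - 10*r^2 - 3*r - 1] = 18*r^2 - 20*r - 3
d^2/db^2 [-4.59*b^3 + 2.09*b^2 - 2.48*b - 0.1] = 4.18 - 27.54*b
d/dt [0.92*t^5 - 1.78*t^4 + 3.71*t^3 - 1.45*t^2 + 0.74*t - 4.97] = 4.6*t^4 - 7.12*t^3 + 11.13*t^2 - 2.9*t + 0.74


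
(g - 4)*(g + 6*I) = g^2 - 4*g + 6*I*g - 24*I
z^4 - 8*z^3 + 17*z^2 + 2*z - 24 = (z - 4)*(z - 3)*(z - 2)*(z + 1)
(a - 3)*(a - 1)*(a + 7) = a^3 + 3*a^2 - 25*a + 21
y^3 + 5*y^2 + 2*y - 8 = (y - 1)*(y + 2)*(y + 4)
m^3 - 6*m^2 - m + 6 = (m - 6)*(m - 1)*(m + 1)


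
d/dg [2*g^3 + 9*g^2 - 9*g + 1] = 6*g^2 + 18*g - 9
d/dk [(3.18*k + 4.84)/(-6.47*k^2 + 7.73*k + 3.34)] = (20.5746*k^2 + 62.6296*k - 26.792)/(41.8609*k^4 - 100.0262*k^3 + 16.5333*k^2 + 51.6364*k + 11.1556)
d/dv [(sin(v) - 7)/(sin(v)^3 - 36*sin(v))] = (-2*sin(v) + 21 - 252/sin(v)^2)*cos(v)/((sin(v) - 6)^2*(sin(v) + 6)^2)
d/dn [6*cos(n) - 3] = -6*sin(n)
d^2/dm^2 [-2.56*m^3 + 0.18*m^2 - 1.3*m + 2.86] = 0.36 - 15.36*m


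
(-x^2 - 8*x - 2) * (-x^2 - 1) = x^4 + 8*x^3 + 3*x^2 + 8*x + 2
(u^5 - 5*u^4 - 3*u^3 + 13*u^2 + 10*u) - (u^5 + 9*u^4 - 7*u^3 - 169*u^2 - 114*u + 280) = -14*u^4 + 4*u^3 + 182*u^2 + 124*u - 280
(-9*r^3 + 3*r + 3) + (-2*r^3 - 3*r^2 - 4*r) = -11*r^3 - 3*r^2 - r + 3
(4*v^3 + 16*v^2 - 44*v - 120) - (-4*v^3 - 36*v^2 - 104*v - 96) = 8*v^3 + 52*v^2 + 60*v - 24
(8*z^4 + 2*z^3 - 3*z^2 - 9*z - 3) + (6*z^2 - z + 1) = 8*z^4 + 2*z^3 + 3*z^2 - 10*z - 2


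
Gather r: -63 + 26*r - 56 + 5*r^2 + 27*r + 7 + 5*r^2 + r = 10*r^2 + 54*r - 112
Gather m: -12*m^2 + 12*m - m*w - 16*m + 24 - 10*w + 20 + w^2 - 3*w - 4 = -12*m^2 + m*(-w - 4) + w^2 - 13*w + 40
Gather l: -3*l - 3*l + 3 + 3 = 6 - 6*l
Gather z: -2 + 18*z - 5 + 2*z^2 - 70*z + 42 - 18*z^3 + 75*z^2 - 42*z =-18*z^3 + 77*z^2 - 94*z + 35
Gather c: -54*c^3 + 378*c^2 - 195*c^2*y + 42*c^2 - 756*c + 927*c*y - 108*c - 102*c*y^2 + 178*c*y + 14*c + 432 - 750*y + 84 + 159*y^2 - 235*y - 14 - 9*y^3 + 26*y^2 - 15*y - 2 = -54*c^3 + c^2*(420 - 195*y) + c*(-102*y^2 + 1105*y - 850) - 9*y^3 + 185*y^2 - 1000*y + 500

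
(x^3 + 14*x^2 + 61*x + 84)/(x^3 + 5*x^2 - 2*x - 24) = (x + 7)/(x - 2)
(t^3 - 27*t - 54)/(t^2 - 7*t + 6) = (t^2 + 6*t + 9)/(t - 1)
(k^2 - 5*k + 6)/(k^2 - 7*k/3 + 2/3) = 3*(k - 3)/(3*k - 1)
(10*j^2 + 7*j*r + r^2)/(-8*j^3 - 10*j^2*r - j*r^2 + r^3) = (5*j + r)/(-4*j^2 - 3*j*r + r^2)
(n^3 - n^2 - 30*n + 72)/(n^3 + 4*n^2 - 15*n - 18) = (n - 4)/(n + 1)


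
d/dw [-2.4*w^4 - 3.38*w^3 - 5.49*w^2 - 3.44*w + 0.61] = -9.6*w^3 - 10.14*w^2 - 10.98*w - 3.44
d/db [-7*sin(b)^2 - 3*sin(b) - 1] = -(14*sin(b) + 3)*cos(b)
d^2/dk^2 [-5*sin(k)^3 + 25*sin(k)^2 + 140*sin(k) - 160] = 45*sin(k)^3 - 100*sin(k)^2 - 170*sin(k) + 50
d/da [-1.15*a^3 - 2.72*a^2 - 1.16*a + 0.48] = -3.45*a^2 - 5.44*a - 1.16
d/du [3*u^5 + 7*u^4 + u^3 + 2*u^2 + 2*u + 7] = 15*u^4 + 28*u^3 + 3*u^2 + 4*u + 2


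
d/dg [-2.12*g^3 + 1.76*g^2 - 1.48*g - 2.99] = -6.36*g^2 + 3.52*g - 1.48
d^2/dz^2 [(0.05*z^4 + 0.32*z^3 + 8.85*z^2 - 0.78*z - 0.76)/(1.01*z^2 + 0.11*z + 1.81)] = (0.10201*z^6 + 0.033329999999999*z^5 + 0.552059999999997*z^4 - 4.560786*z^3 - 99.375834*z^2 + 14.339004*z + 61.057886)/(1.030301*z^6 + 0.336633*z^5 + 5.575806*z^4 + 1.207877*z^3 + 9.992286*z^2 + 1.081113*z + 5.929741)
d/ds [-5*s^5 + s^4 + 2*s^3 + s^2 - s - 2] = -25*s^4 + 4*s^3 + 6*s^2 + 2*s - 1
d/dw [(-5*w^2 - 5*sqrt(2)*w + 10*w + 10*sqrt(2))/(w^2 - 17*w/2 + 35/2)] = 10*(2*sqrt(2)*w^2 + 13*w^2 - 70*w - 8*sqrt(2)*w - sqrt(2) + 70)/(4*w^4 - 68*w^3 + 429*w^2 - 1190*w + 1225)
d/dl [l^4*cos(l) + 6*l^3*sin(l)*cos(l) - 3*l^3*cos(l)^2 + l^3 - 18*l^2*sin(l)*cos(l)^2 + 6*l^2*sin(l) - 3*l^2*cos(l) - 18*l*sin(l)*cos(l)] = -l^4*sin(l) + 3*l^3*sin(2*l) + 4*l^3*cos(l) + 6*l^3*cos(2*l) + 3*l^2*sin(l) + 9*l^2*sin(2*l) + 3*l^2*cos(l)/2 - 9*l^2*cos(2*l)/2 - 27*l^2*cos(3*l)/2 - 3*l^2/2 + 3*l*sin(l) - 9*l*sin(3*l) - 6*l*cos(l) - 18*l*cos(2*l) - 9*sin(2*l)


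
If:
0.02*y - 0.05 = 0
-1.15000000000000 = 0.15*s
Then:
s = -7.67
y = 2.50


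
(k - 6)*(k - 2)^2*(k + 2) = k^4 - 8*k^3 + 8*k^2 + 32*k - 48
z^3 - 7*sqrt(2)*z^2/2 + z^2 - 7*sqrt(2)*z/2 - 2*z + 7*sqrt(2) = (z - 1)*(z + 2)*(z - 7*sqrt(2)/2)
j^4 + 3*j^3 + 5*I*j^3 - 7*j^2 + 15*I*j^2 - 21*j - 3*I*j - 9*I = (j + 3)*(j + I)^2*(j + 3*I)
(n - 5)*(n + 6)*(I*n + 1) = I*n^3 + n^2 + I*n^2 + n - 30*I*n - 30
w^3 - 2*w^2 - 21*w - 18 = (w - 6)*(w + 1)*(w + 3)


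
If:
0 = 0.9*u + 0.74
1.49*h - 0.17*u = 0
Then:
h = -0.09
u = -0.82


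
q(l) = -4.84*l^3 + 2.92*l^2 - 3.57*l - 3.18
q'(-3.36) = -187.12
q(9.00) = -3327.15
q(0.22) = -3.88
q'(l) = -14.52*l^2 + 5.84*l - 3.57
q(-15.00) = 17042.37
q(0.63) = -5.48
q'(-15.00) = -3358.17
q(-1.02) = 8.64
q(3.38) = -168.78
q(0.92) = -7.76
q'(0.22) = -2.99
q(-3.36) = 225.38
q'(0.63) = -5.65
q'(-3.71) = -225.09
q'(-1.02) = -24.63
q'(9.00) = -1127.13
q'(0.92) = -10.49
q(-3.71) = 297.41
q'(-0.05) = -3.90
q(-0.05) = -2.99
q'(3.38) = -149.71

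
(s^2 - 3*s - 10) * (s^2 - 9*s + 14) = s^4 - 12*s^3 + 31*s^2 + 48*s - 140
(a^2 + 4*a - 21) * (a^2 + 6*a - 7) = a^4 + 10*a^3 - 4*a^2 - 154*a + 147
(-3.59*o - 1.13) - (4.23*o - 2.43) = 1.3 - 7.82*o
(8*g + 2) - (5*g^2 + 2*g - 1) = -5*g^2 + 6*g + 3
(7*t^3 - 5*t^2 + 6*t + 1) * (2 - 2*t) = -14*t^4 + 24*t^3 - 22*t^2 + 10*t + 2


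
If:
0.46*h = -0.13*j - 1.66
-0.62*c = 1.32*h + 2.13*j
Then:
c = 7.68302945301543 - 2.83380084151473*j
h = -0.282608695652174*j - 3.60869565217391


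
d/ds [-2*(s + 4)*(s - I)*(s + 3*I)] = -6*s^2 - 8*s*(2 + I) - 6 - 16*I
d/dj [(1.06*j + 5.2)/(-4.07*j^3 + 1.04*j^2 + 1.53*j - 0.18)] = (8.6284*j^3 + 62.3896*j^2 - 10.816*j - 8.1468)/(16.5649*j^6 - 8.4656*j^5 - 11.3726*j^4 + 4.6476*j^3 + 1.9665*j^2 - 0.5508*j + 0.0324)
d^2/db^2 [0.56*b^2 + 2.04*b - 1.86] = 1.12000000000000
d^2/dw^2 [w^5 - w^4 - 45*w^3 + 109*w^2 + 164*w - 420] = 20*w^3 - 12*w^2 - 270*w + 218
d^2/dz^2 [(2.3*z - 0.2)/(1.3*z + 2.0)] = -12.636/(1.3*z + 2.0)^3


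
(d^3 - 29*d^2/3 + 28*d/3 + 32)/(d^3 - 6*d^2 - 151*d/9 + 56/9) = 3*(3*d^2 - 5*d - 12)/(9*d^2 + 18*d - 7)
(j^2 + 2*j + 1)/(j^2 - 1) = (j + 1)/(j - 1)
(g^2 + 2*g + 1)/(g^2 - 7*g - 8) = (g + 1)/(g - 8)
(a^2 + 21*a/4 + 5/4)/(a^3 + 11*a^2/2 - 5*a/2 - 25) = (4*a + 1)/(2*(2*a^2 + a - 10))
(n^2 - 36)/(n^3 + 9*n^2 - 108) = (n - 6)/(n^2 + 3*n - 18)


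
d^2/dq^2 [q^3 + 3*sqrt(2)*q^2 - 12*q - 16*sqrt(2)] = 6*q + 6*sqrt(2)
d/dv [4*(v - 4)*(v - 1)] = 8*v - 20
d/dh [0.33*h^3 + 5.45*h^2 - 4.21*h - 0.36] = 0.99*h^2 + 10.9*h - 4.21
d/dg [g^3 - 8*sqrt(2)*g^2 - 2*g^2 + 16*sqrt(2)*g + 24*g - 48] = 3*g^2 - 16*sqrt(2)*g - 4*g + 16*sqrt(2) + 24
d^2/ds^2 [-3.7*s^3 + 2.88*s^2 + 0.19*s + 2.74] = 5.76 - 22.2*s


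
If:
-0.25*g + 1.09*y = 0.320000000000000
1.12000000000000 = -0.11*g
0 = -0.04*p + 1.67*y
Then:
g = -10.18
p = -85.24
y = -2.04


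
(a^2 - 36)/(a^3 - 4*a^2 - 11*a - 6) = (a + 6)/(a^2 + 2*a + 1)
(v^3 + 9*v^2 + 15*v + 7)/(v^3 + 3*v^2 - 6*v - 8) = (v^2 + 8*v + 7)/(v^2 + 2*v - 8)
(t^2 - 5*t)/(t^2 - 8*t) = (t - 5)/(t - 8)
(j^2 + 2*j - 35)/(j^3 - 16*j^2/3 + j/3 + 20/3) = 3*(j + 7)/(3*j^2 - j - 4)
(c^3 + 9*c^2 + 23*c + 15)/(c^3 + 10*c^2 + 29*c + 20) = (c + 3)/(c + 4)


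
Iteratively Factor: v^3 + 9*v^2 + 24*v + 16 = (v + 4)*(v^2 + 5*v + 4) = (v + 1)*(v + 4)*(v + 4)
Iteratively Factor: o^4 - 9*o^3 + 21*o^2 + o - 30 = (o - 2)*(o^3 - 7*o^2 + 7*o + 15) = (o - 3)*(o - 2)*(o^2 - 4*o - 5) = (o - 5)*(o - 3)*(o - 2)*(o + 1)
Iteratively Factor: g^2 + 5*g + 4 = (g + 1)*(g + 4)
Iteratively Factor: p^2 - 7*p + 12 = (p - 3)*(p - 4)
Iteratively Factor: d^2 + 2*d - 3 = (d + 3)*(d - 1)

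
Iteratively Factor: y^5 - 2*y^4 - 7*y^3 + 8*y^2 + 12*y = (y - 2)*(y^4 - 7*y^2 - 6*y) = (y - 3)*(y - 2)*(y^3 + 3*y^2 + 2*y) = (y - 3)*(y - 2)*(y + 1)*(y^2 + 2*y) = y*(y - 3)*(y - 2)*(y + 1)*(y + 2)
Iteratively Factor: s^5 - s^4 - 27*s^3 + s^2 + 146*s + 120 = (s - 5)*(s^4 + 4*s^3 - 7*s^2 - 34*s - 24) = (s - 5)*(s + 2)*(s^3 + 2*s^2 - 11*s - 12) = (s - 5)*(s + 2)*(s + 4)*(s^2 - 2*s - 3) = (s - 5)*(s - 3)*(s + 2)*(s + 4)*(s + 1)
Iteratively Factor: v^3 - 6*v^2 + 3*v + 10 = (v - 2)*(v^2 - 4*v - 5) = (v - 5)*(v - 2)*(v + 1)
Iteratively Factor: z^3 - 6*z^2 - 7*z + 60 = (z - 4)*(z^2 - 2*z - 15) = (z - 4)*(z + 3)*(z - 5)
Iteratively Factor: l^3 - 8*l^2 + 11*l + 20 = (l - 5)*(l^2 - 3*l - 4) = (l - 5)*(l + 1)*(l - 4)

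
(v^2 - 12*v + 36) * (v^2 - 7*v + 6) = v^4 - 19*v^3 + 126*v^2 - 324*v + 216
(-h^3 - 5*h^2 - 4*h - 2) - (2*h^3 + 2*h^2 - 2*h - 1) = -3*h^3 - 7*h^2 - 2*h - 1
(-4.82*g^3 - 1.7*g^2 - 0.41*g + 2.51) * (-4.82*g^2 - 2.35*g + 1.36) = 23.2324*g^5 + 19.521*g^4 - 0.584000000000001*g^3 - 13.4467*g^2 - 6.4561*g + 3.4136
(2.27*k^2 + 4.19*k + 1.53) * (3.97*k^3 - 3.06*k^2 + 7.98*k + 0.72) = 9.0119*k^5 + 9.6881*k^4 + 11.3673*k^3 + 30.3888*k^2 + 15.2262*k + 1.1016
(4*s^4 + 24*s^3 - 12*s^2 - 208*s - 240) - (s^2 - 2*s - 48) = 4*s^4 + 24*s^3 - 13*s^2 - 206*s - 192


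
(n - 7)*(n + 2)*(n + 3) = n^3 - 2*n^2 - 29*n - 42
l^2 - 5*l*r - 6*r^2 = (l - 6*r)*(l + r)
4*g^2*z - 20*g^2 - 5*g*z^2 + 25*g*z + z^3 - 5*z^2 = (-4*g + z)*(-g + z)*(z - 5)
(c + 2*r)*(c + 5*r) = c^2 + 7*c*r + 10*r^2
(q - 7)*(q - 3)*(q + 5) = q^3 - 5*q^2 - 29*q + 105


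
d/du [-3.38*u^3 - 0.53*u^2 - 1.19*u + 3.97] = -10.14*u^2 - 1.06*u - 1.19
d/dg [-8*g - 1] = -8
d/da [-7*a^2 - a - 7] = -14*a - 1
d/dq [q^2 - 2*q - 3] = 2*q - 2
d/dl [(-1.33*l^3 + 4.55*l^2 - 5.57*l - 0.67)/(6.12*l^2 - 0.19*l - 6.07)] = (-8.1396*l^4 + 0.505400000000002*l^3 + 57.4432*l^2 - 47.0362*l + 33.6826)/(37.4544*l^4 - 2.3256*l^3 - 74.2607*l^2 + 2.3066*l + 36.8449)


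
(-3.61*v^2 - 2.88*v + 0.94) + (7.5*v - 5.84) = -3.61*v^2 + 4.62*v - 4.9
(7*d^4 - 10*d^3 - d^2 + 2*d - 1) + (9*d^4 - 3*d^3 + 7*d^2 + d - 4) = 16*d^4 - 13*d^3 + 6*d^2 + 3*d - 5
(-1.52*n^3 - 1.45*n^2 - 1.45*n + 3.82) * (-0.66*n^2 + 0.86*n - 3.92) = 1.0032*n^5 - 0.3502*n^4 + 5.6684*n^3 + 1.9158*n^2 + 8.9692*n - 14.9744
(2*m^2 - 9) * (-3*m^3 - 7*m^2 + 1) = -6*m^5 - 14*m^4 + 27*m^3 + 65*m^2 - 9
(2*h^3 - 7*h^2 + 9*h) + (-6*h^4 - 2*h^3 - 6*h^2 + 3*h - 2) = -6*h^4 - 13*h^2 + 12*h - 2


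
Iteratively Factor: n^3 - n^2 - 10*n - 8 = (n + 1)*(n^2 - 2*n - 8) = (n - 4)*(n + 1)*(n + 2)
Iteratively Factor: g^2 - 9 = (g + 3)*(g - 3)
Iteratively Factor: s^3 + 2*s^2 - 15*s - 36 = (s - 4)*(s^2 + 6*s + 9) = (s - 4)*(s + 3)*(s + 3)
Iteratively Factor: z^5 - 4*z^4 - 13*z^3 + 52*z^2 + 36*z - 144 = (z - 2)*(z^4 - 2*z^3 - 17*z^2 + 18*z + 72) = (z - 2)*(z + 3)*(z^3 - 5*z^2 - 2*z + 24) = (z - 4)*(z - 2)*(z + 3)*(z^2 - z - 6) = (z - 4)*(z - 3)*(z - 2)*(z + 3)*(z + 2)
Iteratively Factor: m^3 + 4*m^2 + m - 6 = (m + 3)*(m^2 + m - 2) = (m - 1)*(m + 3)*(m + 2)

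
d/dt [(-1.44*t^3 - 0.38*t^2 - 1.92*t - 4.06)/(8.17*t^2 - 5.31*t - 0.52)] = (-11.7648*t^4 + 15.2928*t^3 + 19.9506*t^2 + 66.7356*t - 20.5602)/(66.7489*t^4 - 86.7654*t^3 + 19.6993*t^2 + 5.5224*t + 0.2704)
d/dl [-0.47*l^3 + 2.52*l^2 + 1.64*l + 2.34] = -1.41*l^2 + 5.04*l + 1.64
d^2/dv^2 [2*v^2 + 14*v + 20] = 4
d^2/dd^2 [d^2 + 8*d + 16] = 2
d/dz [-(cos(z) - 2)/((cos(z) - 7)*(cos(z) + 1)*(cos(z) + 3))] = (-2*cos(z)^3 + 9*cos(z)^2 - 12*cos(z) - 71)*sin(z)/((cos(z) - 7)^2*(cos(z) + 1)^2*(cos(z) + 3)^2)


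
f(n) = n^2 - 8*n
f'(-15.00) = -38.00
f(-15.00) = 345.00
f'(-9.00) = -26.00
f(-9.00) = 153.00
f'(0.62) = -6.76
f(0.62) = -4.58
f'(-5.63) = -19.26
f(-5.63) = 76.74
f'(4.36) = 0.72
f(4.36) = -15.87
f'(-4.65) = -17.30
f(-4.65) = 58.82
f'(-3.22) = -14.44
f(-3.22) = 36.13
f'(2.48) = -3.04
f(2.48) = -13.69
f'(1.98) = -4.04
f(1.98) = -11.92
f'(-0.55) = -9.10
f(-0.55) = 4.70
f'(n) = 2*n - 8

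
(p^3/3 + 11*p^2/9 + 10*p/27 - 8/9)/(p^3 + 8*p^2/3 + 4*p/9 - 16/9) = (p + 3)/(3*(p + 2))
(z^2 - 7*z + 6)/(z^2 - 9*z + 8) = (z - 6)/(z - 8)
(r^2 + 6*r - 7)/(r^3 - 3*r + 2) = (r + 7)/(r^2 + r - 2)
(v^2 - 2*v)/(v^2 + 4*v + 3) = v*(v - 2)/(v^2 + 4*v + 3)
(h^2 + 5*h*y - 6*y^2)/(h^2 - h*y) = (h + 6*y)/h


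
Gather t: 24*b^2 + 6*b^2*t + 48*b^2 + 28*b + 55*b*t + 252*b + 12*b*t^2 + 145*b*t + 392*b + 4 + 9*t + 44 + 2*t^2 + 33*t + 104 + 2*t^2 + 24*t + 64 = 72*b^2 + 672*b + t^2*(12*b + 4) + t*(6*b^2 + 200*b + 66) + 216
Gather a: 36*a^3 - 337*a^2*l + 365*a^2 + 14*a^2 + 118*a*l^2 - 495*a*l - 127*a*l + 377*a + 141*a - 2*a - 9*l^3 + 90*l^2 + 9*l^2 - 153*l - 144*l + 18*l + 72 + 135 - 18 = 36*a^3 + a^2*(379 - 337*l) + a*(118*l^2 - 622*l + 516) - 9*l^3 + 99*l^2 - 279*l + 189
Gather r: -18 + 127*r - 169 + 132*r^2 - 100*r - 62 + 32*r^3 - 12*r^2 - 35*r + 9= 32*r^3 + 120*r^2 - 8*r - 240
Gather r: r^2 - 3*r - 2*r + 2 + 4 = r^2 - 5*r + 6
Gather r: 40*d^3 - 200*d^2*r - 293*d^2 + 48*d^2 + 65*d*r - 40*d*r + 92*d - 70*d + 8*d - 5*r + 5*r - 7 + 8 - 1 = 40*d^3 - 245*d^2 + 30*d + r*(-200*d^2 + 25*d)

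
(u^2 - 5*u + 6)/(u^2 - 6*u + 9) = (u - 2)/(u - 3)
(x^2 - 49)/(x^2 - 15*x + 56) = (x + 7)/(x - 8)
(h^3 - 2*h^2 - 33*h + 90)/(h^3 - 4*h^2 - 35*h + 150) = (h - 3)/(h - 5)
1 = 1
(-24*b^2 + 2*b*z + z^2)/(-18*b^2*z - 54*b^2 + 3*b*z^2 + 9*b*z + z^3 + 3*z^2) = (-4*b + z)/(-3*b*z - 9*b + z^2 + 3*z)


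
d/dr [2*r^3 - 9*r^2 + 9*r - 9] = 6*r^2 - 18*r + 9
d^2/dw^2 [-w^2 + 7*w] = -2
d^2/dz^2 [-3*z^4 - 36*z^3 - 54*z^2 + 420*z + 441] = -36*z^2 - 216*z - 108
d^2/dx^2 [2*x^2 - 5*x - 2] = 4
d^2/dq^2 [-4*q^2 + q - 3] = -8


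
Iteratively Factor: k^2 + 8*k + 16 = (k + 4)*(k + 4)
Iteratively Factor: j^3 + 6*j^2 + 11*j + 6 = (j + 2)*(j^2 + 4*j + 3) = (j + 2)*(j + 3)*(j + 1)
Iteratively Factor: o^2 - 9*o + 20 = (o - 5)*(o - 4)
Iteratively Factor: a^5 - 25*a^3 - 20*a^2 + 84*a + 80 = (a + 1)*(a^4 - a^3 - 24*a^2 + 4*a + 80) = (a - 5)*(a + 1)*(a^3 + 4*a^2 - 4*a - 16) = (a - 5)*(a - 2)*(a + 1)*(a^2 + 6*a + 8) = (a - 5)*(a - 2)*(a + 1)*(a + 4)*(a + 2)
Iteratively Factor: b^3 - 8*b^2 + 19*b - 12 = (b - 3)*(b^2 - 5*b + 4) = (b - 3)*(b - 1)*(b - 4)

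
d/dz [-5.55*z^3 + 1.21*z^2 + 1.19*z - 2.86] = -16.65*z^2 + 2.42*z + 1.19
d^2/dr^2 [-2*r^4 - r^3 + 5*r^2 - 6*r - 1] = -24*r^2 - 6*r + 10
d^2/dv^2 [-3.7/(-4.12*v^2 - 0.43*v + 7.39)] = (-125.61056*v^2 - 13.10984*v + 3.7*(8.24*v + 0.43)*(16.48*v + 0.86) + 225.30632)/(4.12*v^2 + 0.43*v - 7.39)^3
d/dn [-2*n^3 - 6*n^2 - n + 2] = -6*n^2 - 12*n - 1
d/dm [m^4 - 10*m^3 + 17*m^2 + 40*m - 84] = 4*m^3 - 30*m^2 + 34*m + 40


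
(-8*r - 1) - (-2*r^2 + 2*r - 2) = 2*r^2 - 10*r + 1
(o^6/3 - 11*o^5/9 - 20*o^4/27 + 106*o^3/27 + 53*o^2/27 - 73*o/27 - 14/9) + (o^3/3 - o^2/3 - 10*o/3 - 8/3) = o^6/3 - 11*o^5/9 - 20*o^4/27 + 115*o^3/27 + 44*o^2/27 - 163*o/27 - 38/9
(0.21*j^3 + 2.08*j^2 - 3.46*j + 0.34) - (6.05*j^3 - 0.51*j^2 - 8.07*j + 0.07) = -5.84*j^3 + 2.59*j^2 + 4.61*j + 0.27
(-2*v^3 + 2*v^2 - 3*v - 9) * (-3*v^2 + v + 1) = 6*v^5 - 8*v^4 + 9*v^3 + 26*v^2 - 12*v - 9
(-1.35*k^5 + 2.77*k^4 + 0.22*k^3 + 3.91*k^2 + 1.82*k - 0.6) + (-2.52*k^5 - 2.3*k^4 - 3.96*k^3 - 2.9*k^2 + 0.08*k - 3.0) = -3.87*k^5 + 0.47*k^4 - 3.74*k^3 + 1.01*k^2 + 1.9*k - 3.6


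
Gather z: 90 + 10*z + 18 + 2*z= 12*z + 108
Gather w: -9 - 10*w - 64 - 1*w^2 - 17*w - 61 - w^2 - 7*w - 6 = -2*w^2 - 34*w - 140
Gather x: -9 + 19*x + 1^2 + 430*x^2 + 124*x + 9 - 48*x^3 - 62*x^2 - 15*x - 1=-48*x^3 + 368*x^2 + 128*x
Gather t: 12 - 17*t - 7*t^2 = -7*t^2 - 17*t + 12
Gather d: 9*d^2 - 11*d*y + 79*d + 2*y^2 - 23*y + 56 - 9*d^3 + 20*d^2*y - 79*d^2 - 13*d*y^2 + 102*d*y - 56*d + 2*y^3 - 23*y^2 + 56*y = -9*d^3 + d^2*(20*y - 70) + d*(-13*y^2 + 91*y + 23) + 2*y^3 - 21*y^2 + 33*y + 56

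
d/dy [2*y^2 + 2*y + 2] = 4*y + 2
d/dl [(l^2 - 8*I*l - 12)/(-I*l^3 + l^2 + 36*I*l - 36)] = (-I*l^4 - 16*l^3 - 8*I*l^2 + 48*l - 720*I)/(l^6 + 2*I*l^5 - 73*l^4 - 144*I*l^3 + 1368*l^2 + 2592*I*l - 1296)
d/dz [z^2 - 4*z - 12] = 2*z - 4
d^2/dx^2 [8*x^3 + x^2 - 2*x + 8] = 48*x + 2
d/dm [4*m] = 4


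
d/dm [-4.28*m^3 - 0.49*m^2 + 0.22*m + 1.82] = -12.84*m^2 - 0.98*m + 0.22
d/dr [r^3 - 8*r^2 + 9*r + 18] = 3*r^2 - 16*r + 9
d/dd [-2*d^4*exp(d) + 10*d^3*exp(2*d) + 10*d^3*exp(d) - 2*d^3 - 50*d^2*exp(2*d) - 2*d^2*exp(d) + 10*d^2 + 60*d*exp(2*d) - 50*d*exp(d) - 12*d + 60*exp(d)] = -2*d^4*exp(d) + 20*d^3*exp(2*d) + 2*d^3*exp(d) - 70*d^2*exp(2*d) + 28*d^2*exp(d) - 6*d^2 + 20*d*exp(2*d) - 54*d*exp(d) + 20*d + 60*exp(2*d) + 10*exp(d) - 12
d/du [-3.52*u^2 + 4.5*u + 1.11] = 4.5 - 7.04*u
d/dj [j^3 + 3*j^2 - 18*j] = 3*j^2 + 6*j - 18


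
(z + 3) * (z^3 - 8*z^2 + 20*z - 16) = z^4 - 5*z^3 - 4*z^2 + 44*z - 48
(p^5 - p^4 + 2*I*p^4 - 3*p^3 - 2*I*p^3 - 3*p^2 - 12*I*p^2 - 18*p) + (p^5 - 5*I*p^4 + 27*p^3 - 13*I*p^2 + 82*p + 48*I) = 2*p^5 - p^4 - 3*I*p^4 + 24*p^3 - 2*I*p^3 - 3*p^2 - 25*I*p^2 + 64*p + 48*I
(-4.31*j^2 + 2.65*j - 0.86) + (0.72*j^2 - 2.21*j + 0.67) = -3.59*j^2 + 0.44*j - 0.19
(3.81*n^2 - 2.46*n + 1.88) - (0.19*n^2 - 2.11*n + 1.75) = 3.62*n^2 - 0.35*n + 0.13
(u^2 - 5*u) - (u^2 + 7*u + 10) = -12*u - 10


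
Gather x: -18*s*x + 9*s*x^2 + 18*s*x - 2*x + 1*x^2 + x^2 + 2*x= x^2*(9*s + 2)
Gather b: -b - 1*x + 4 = -b - x + 4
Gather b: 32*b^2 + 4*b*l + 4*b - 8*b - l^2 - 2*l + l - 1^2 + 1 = 32*b^2 + b*(4*l - 4) - l^2 - l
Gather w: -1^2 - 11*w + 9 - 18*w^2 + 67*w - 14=-18*w^2 + 56*w - 6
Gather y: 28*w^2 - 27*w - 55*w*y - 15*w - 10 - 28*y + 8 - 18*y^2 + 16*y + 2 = 28*w^2 - 42*w - 18*y^2 + y*(-55*w - 12)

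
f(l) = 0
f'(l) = 0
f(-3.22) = 0.00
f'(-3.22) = 0.00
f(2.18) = 0.00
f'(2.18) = 0.00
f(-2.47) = 0.00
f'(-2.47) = 0.00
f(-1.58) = 0.00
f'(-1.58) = 0.00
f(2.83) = 0.00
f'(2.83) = 0.00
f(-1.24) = 0.00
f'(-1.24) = 0.00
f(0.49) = 0.00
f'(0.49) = 0.00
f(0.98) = 0.00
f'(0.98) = 0.00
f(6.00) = 0.00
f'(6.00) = 0.00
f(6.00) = 0.00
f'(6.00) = 0.00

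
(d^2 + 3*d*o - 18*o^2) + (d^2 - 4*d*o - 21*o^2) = 2*d^2 - d*o - 39*o^2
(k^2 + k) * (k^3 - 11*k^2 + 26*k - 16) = k^5 - 10*k^4 + 15*k^3 + 10*k^2 - 16*k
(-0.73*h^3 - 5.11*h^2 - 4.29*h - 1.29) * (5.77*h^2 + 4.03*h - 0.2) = -4.2121*h^5 - 32.4266*h^4 - 45.2006*h^3 - 23.71*h^2 - 4.3407*h + 0.258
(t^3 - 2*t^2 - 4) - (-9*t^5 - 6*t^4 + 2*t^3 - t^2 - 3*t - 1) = 9*t^5 + 6*t^4 - t^3 - t^2 + 3*t - 3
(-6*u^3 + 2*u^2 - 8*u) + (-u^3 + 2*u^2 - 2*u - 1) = -7*u^3 + 4*u^2 - 10*u - 1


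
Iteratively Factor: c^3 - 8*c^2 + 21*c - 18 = (c - 3)*(c^2 - 5*c + 6) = (c - 3)*(c - 2)*(c - 3)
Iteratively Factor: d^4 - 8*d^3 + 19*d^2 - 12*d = (d - 3)*(d^3 - 5*d^2 + 4*d) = (d - 3)*(d - 1)*(d^2 - 4*d) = (d - 4)*(d - 3)*(d - 1)*(d)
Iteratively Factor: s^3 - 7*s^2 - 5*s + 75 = (s + 3)*(s^2 - 10*s + 25) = (s - 5)*(s + 3)*(s - 5)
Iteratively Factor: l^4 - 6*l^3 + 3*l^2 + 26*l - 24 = (l - 3)*(l^3 - 3*l^2 - 6*l + 8) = (l - 3)*(l - 1)*(l^2 - 2*l - 8) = (l - 4)*(l - 3)*(l - 1)*(l + 2)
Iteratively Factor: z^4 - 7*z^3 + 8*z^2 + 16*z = (z - 4)*(z^3 - 3*z^2 - 4*z) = z*(z - 4)*(z^2 - 3*z - 4) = z*(z - 4)*(z + 1)*(z - 4)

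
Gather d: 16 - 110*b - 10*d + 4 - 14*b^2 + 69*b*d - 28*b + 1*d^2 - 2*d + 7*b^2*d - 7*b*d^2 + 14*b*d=-14*b^2 - 138*b + d^2*(1 - 7*b) + d*(7*b^2 + 83*b - 12) + 20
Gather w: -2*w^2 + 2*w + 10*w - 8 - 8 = -2*w^2 + 12*w - 16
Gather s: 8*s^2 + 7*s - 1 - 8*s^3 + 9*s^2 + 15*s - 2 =-8*s^3 + 17*s^2 + 22*s - 3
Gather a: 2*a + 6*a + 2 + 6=8*a + 8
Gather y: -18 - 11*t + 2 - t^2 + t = -t^2 - 10*t - 16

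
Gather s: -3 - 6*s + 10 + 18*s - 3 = 12*s + 4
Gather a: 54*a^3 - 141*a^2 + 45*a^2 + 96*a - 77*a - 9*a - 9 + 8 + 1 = 54*a^3 - 96*a^2 + 10*a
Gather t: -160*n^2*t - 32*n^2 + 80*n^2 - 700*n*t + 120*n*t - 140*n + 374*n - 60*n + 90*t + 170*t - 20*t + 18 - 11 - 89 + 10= 48*n^2 + 174*n + t*(-160*n^2 - 580*n + 240) - 72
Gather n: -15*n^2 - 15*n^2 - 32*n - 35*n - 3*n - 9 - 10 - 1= -30*n^2 - 70*n - 20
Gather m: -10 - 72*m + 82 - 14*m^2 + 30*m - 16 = -14*m^2 - 42*m + 56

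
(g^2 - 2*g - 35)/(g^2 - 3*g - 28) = (g + 5)/(g + 4)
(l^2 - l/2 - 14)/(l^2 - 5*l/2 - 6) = (2*l + 7)/(2*l + 3)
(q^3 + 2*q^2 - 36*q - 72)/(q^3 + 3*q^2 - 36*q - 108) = (q + 2)/(q + 3)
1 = 1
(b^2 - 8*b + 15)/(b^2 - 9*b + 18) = (b - 5)/(b - 6)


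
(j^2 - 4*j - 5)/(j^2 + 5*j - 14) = (j^2 - 4*j - 5)/(j^2 + 5*j - 14)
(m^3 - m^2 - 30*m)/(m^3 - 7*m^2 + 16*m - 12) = m*(m^2 - m - 30)/(m^3 - 7*m^2 + 16*m - 12)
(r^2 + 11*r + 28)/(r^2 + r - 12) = (r + 7)/(r - 3)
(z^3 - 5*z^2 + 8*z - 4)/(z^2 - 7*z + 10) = (z^2 - 3*z + 2)/(z - 5)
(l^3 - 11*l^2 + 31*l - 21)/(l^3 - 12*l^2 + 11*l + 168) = (l^2 - 4*l + 3)/(l^2 - 5*l - 24)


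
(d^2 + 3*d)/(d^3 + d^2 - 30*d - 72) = d/(d^2 - 2*d - 24)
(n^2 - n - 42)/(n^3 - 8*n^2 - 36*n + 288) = (n - 7)/(n^2 - 14*n + 48)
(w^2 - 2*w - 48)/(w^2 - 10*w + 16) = (w + 6)/(w - 2)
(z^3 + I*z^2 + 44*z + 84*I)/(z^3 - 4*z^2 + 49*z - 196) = (z^2 + 8*I*z - 12)/(z^2 + z*(-4 + 7*I) - 28*I)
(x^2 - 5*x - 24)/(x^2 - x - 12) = (x - 8)/(x - 4)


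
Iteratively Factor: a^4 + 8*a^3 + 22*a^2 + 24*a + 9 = (a + 1)*(a^3 + 7*a^2 + 15*a + 9) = (a + 1)*(a + 3)*(a^2 + 4*a + 3) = (a + 1)^2*(a + 3)*(a + 3)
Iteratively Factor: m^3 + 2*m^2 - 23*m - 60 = (m + 4)*(m^2 - 2*m - 15) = (m - 5)*(m + 4)*(m + 3)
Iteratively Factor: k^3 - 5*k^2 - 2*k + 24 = (k + 2)*(k^2 - 7*k + 12) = (k - 4)*(k + 2)*(k - 3)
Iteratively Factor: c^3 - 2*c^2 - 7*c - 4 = (c + 1)*(c^2 - 3*c - 4) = (c + 1)^2*(c - 4)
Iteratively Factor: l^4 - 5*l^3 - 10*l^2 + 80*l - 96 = (l - 4)*(l^3 - l^2 - 14*l + 24) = (l - 4)*(l - 3)*(l^2 + 2*l - 8) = (l - 4)*(l - 3)*(l + 4)*(l - 2)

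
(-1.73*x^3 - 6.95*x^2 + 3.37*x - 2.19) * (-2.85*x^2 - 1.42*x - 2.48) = 4.9305*x^5 + 22.2641*x^4 + 4.5549*x^3 + 18.6921*x^2 - 5.2478*x + 5.4312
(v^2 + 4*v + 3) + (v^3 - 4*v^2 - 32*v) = v^3 - 3*v^2 - 28*v + 3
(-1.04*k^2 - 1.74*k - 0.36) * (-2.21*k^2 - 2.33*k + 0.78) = 2.2984*k^4 + 6.2686*k^3 + 4.0386*k^2 - 0.5184*k - 0.2808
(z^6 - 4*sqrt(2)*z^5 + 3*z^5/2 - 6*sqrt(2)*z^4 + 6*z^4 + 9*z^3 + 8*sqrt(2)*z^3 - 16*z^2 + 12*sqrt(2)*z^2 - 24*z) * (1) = z^6 - 4*sqrt(2)*z^5 + 3*z^5/2 - 6*sqrt(2)*z^4 + 6*z^4 + 9*z^3 + 8*sqrt(2)*z^3 - 16*z^2 + 12*sqrt(2)*z^2 - 24*z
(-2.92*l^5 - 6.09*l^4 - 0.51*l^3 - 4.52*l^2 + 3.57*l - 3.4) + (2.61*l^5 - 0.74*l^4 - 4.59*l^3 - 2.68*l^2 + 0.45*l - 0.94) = -0.31*l^5 - 6.83*l^4 - 5.1*l^3 - 7.2*l^2 + 4.02*l - 4.34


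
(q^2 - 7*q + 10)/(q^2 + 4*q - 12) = (q - 5)/(q + 6)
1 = 1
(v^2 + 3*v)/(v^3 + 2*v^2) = (v + 3)/(v*(v + 2))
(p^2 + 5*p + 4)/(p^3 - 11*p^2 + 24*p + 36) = (p + 4)/(p^2 - 12*p + 36)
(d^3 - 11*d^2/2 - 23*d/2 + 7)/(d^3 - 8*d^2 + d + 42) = (d - 1/2)/(d - 3)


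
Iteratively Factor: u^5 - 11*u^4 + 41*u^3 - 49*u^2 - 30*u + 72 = (u - 3)*(u^4 - 8*u^3 + 17*u^2 + 2*u - 24) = (u - 4)*(u - 3)*(u^3 - 4*u^2 + u + 6) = (u - 4)*(u - 3)*(u - 2)*(u^2 - 2*u - 3) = (u - 4)*(u - 3)^2*(u - 2)*(u + 1)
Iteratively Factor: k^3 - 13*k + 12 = (k - 1)*(k^2 + k - 12) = (k - 3)*(k - 1)*(k + 4)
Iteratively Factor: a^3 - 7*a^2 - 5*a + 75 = (a - 5)*(a^2 - 2*a - 15) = (a - 5)^2*(a + 3)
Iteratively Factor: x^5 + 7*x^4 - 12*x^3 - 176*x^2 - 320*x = (x)*(x^4 + 7*x^3 - 12*x^2 - 176*x - 320) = x*(x + 4)*(x^3 + 3*x^2 - 24*x - 80) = x*(x - 5)*(x + 4)*(x^2 + 8*x + 16) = x*(x - 5)*(x + 4)^2*(x + 4)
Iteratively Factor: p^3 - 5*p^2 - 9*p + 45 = (p + 3)*(p^2 - 8*p + 15) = (p - 5)*(p + 3)*(p - 3)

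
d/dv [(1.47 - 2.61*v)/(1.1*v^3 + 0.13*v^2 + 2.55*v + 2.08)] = (5.742*v^3 - 4.5117*v^2 - 0.3822*v - 9.1773)/(1.21*v^6 + 0.286*v^5 + 5.6269*v^4 + 5.239*v^3 + 7.0433*v^2 + 10.608*v + 4.3264)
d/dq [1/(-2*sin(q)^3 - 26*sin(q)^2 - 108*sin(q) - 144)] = (3*sin(q)^2 + 26*sin(q) + 54)*cos(q)/(2*(sin(q)^3 + 13*sin(q)^2 + 54*sin(q) + 72)^2)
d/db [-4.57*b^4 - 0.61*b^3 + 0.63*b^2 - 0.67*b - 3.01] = -18.28*b^3 - 1.83*b^2 + 1.26*b - 0.67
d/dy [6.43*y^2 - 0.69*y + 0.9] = 12.86*y - 0.69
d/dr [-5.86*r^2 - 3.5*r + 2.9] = -11.72*r - 3.5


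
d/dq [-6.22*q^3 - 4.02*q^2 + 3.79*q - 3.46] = -18.66*q^2 - 8.04*q + 3.79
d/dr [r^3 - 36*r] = 3*r^2 - 36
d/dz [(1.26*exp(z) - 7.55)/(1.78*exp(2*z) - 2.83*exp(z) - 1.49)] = (-2.2428*exp(2*z) + 26.878*exp(z) - 23.2439)*exp(z)/(3.1684*exp(4*z) - 10.0748*exp(3*z) + 2.7045*exp(2*z) + 8.4334*exp(z) + 2.2201)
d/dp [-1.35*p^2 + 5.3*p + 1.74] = 5.3 - 2.7*p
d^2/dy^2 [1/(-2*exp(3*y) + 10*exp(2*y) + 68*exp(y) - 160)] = (-(-3*exp(2*y) + 10*exp(y) + 34)^2*exp(y) + (9*exp(2*y) - 20*exp(y) - 34)*(exp(3*y) - 5*exp(2*y) - 34*exp(y) + 80)/2)*exp(y)/(exp(3*y) - 5*exp(2*y) - 34*exp(y) + 80)^3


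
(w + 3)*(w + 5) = w^2 + 8*w + 15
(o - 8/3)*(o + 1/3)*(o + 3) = o^3 + 2*o^2/3 - 71*o/9 - 8/3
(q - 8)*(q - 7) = q^2 - 15*q + 56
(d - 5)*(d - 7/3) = d^2 - 22*d/3 + 35/3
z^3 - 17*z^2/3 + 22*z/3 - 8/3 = (z - 4)*(z - 1)*(z - 2/3)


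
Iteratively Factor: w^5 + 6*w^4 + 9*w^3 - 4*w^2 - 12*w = (w + 2)*(w^4 + 4*w^3 + w^2 - 6*w) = (w + 2)*(w + 3)*(w^3 + w^2 - 2*w) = (w - 1)*(w + 2)*(w + 3)*(w^2 + 2*w) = w*(w - 1)*(w + 2)*(w + 3)*(w + 2)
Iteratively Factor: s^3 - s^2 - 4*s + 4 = (s - 2)*(s^2 + s - 2) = (s - 2)*(s + 2)*(s - 1)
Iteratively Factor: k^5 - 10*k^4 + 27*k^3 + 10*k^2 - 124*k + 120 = (k + 2)*(k^4 - 12*k^3 + 51*k^2 - 92*k + 60) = (k - 3)*(k + 2)*(k^3 - 9*k^2 + 24*k - 20) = (k - 3)*(k - 2)*(k + 2)*(k^2 - 7*k + 10) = (k - 5)*(k - 3)*(k - 2)*(k + 2)*(k - 2)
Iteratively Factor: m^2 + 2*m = (m)*(m + 2)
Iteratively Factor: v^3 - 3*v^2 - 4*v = (v - 4)*(v^2 + v) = v*(v - 4)*(v + 1)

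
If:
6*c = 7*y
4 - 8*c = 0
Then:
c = 1/2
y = 3/7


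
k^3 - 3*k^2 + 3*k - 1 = (k - 1)^3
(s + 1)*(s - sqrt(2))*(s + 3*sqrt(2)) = s^3 + s^2 + 2*sqrt(2)*s^2 - 6*s + 2*sqrt(2)*s - 6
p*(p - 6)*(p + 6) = p^3 - 36*p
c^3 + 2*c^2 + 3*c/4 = c*(c + 1/2)*(c + 3/2)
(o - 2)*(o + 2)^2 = o^3 + 2*o^2 - 4*o - 8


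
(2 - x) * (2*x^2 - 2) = -2*x^3 + 4*x^2 + 2*x - 4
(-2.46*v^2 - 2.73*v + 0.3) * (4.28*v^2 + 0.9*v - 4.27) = -10.5288*v^4 - 13.8984*v^3 + 9.3312*v^2 + 11.9271*v - 1.281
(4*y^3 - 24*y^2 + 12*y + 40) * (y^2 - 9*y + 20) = 4*y^5 - 60*y^4 + 308*y^3 - 548*y^2 - 120*y + 800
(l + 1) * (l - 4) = l^2 - 3*l - 4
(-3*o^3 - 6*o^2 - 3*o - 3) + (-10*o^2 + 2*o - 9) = -3*o^3 - 16*o^2 - o - 12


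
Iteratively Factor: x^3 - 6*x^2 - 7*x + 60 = (x + 3)*(x^2 - 9*x + 20) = (x - 5)*(x + 3)*(x - 4)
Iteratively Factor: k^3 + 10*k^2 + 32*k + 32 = (k + 4)*(k^2 + 6*k + 8) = (k + 2)*(k + 4)*(k + 4)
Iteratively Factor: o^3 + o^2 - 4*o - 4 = (o + 1)*(o^2 - 4) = (o - 2)*(o + 1)*(o + 2)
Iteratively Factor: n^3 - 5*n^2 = (n)*(n^2 - 5*n) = n^2*(n - 5)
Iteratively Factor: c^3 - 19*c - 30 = (c + 2)*(c^2 - 2*c - 15) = (c - 5)*(c + 2)*(c + 3)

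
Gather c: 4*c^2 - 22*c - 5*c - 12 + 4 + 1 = 4*c^2 - 27*c - 7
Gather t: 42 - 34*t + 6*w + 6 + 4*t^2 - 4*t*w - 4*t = 4*t^2 + t*(-4*w - 38) + 6*w + 48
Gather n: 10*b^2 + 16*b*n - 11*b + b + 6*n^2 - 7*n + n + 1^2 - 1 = 10*b^2 - 10*b + 6*n^2 + n*(16*b - 6)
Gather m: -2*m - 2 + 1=-2*m - 1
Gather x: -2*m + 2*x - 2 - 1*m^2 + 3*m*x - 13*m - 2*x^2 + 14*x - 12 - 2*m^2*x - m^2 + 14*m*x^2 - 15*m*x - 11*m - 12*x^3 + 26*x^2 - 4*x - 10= -2*m^2 - 26*m - 12*x^3 + x^2*(14*m + 24) + x*(-2*m^2 - 12*m + 12) - 24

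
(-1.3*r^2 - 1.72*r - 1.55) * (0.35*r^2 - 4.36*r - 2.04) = -0.455*r^4 + 5.066*r^3 + 9.6087*r^2 + 10.2668*r + 3.162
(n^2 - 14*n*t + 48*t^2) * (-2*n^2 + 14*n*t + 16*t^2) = -2*n^4 + 42*n^3*t - 276*n^2*t^2 + 448*n*t^3 + 768*t^4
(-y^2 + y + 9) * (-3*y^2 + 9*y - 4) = 3*y^4 - 12*y^3 - 14*y^2 + 77*y - 36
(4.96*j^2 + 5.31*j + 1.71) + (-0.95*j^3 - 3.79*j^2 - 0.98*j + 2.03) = -0.95*j^3 + 1.17*j^2 + 4.33*j + 3.74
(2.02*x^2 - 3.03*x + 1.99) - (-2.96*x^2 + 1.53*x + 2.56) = 4.98*x^2 - 4.56*x - 0.57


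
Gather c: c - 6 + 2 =c - 4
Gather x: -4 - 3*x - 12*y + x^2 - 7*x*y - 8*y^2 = x^2 + x*(-7*y - 3) - 8*y^2 - 12*y - 4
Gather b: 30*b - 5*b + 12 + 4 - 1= 25*b + 15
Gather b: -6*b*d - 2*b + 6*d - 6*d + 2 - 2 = b*(-6*d - 2)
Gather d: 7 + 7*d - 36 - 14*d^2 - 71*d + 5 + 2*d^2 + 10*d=-12*d^2 - 54*d - 24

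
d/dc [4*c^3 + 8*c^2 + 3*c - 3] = 12*c^2 + 16*c + 3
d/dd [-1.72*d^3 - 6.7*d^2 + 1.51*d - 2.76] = -5.16*d^2 - 13.4*d + 1.51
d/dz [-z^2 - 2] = -2*z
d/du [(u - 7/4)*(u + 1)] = 2*u - 3/4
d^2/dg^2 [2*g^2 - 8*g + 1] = 4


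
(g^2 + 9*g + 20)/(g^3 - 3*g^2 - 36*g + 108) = (g^2 + 9*g + 20)/(g^3 - 3*g^2 - 36*g + 108)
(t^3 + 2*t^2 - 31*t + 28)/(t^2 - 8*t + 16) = (t^2 + 6*t - 7)/(t - 4)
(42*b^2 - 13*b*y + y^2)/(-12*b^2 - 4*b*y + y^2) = (-7*b + y)/(2*b + y)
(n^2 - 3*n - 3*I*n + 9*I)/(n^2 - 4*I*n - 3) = (n - 3)/(n - I)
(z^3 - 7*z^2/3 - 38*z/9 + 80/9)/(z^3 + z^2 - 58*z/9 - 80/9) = (3*z - 5)/(3*z + 5)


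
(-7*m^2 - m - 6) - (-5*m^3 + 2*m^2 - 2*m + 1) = 5*m^3 - 9*m^2 + m - 7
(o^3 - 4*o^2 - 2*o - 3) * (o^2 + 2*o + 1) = o^5 - 2*o^4 - 9*o^3 - 11*o^2 - 8*o - 3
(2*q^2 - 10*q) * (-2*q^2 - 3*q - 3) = -4*q^4 + 14*q^3 + 24*q^2 + 30*q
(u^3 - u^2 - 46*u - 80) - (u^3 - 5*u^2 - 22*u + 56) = 4*u^2 - 24*u - 136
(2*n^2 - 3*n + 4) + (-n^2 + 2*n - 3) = n^2 - n + 1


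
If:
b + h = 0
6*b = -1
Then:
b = -1/6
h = 1/6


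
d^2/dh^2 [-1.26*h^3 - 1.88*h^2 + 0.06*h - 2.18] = -7.56*h - 3.76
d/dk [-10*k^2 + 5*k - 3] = 5 - 20*k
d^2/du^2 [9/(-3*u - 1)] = -162/(3*u + 1)^3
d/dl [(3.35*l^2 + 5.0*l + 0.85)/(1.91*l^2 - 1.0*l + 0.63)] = (-12.9*l^2 + 0.974*l + 4.0)/(3.6481*l^4 - 3.82*l^3 + 3.4066*l^2 - 1.26*l + 0.3969)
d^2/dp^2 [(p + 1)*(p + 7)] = 2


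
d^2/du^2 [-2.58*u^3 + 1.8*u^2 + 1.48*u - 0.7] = 3.6 - 15.48*u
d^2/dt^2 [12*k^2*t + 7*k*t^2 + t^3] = 14*k + 6*t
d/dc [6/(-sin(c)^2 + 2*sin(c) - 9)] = 12*(sin(c) - 1)*cos(c)/(sin(c)^2 - 2*sin(c) + 9)^2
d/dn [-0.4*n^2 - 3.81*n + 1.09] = -0.8*n - 3.81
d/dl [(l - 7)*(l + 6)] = 2*l - 1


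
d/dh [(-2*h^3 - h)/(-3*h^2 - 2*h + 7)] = (6*h^4 + 8*h^3 - 45*h^2 - 7)/(9*h^4 + 12*h^3 - 38*h^2 - 28*h + 49)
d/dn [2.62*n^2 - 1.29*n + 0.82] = 5.24*n - 1.29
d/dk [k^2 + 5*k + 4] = 2*k + 5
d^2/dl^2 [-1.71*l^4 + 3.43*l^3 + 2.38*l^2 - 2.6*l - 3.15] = -20.52*l^2 + 20.58*l + 4.76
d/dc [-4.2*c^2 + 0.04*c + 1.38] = 0.04 - 8.4*c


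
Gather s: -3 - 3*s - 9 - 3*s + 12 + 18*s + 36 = 12*s + 36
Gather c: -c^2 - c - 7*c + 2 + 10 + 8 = -c^2 - 8*c + 20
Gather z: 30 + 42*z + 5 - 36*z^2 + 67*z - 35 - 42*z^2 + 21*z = -78*z^2 + 130*z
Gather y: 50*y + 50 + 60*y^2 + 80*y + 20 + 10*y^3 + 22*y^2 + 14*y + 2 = 10*y^3 + 82*y^2 + 144*y + 72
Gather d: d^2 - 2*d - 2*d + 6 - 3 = d^2 - 4*d + 3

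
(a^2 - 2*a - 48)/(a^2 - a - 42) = (a - 8)/(a - 7)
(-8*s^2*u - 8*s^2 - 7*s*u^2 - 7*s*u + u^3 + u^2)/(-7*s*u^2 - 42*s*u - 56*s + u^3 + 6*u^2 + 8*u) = (8*s^2*u + 8*s^2 + 7*s*u^2 + 7*s*u - u^3 - u^2)/(7*s*u^2 + 42*s*u + 56*s - u^3 - 6*u^2 - 8*u)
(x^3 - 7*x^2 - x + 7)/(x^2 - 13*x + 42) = (x^2 - 1)/(x - 6)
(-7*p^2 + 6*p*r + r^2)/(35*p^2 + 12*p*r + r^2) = (-p + r)/(5*p + r)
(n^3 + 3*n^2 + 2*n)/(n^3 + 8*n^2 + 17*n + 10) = n/(n + 5)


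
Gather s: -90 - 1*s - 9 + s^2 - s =s^2 - 2*s - 99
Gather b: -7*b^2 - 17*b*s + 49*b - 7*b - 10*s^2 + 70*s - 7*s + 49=-7*b^2 + b*(42 - 17*s) - 10*s^2 + 63*s + 49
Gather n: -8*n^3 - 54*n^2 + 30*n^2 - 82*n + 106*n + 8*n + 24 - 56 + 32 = -8*n^3 - 24*n^2 + 32*n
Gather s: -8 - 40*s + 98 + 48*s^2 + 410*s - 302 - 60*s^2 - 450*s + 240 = -12*s^2 - 80*s + 28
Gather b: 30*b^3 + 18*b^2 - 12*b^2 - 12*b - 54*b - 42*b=30*b^3 + 6*b^2 - 108*b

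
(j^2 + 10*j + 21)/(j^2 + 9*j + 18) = (j + 7)/(j + 6)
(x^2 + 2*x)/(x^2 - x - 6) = x/(x - 3)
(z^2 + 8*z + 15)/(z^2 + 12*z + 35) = (z + 3)/(z + 7)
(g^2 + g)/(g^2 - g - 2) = g/(g - 2)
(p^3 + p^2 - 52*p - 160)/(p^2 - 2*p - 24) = (p^2 - 3*p - 40)/(p - 6)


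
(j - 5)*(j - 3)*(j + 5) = j^3 - 3*j^2 - 25*j + 75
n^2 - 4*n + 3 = (n - 3)*(n - 1)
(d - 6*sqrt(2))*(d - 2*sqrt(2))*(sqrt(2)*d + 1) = sqrt(2)*d^3 - 15*d^2 + 16*sqrt(2)*d + 24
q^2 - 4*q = q*(q - 4)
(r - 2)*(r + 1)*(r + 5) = r^3 + 4*r^2 - 7*r - 10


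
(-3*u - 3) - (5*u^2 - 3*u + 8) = -5*u^2 - 11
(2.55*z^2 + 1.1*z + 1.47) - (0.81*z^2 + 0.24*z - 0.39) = 1.74*z^2 + 0.86*z + 1.86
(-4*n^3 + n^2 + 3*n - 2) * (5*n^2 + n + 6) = -20*n^5 + n^4 - 8*n^3 - n^2 + 16*n - 12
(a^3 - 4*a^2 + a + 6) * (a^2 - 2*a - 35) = a^5 - 6*a^4 - 26*a^3 + 144*a^2 - 47*a - 210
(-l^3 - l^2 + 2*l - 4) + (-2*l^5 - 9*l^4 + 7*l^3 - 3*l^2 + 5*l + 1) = -2*l^5 - 9*l^4 + 6*l^3 - 4*l^2 + 7*l - 3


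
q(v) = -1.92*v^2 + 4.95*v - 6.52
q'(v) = 4.95 - 3.84*v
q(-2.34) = -28.62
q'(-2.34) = 13.94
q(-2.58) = -32.07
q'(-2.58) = 14.86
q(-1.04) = -13.74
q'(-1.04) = 8.94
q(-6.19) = -110.73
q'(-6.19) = 28.72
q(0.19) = -5.65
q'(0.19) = 4.22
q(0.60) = -4.24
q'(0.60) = 2.65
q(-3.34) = -44.47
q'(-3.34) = 17.78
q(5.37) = -35.31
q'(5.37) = -15.67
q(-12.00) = -342.40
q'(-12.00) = 51.03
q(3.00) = -8.95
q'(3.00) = -6.57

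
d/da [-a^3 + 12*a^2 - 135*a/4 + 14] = -3*a^2 + 24*a - 135/4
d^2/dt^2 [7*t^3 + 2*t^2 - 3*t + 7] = 42*t + 4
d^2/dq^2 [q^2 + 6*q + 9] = 2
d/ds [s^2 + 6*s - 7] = 2*s + 6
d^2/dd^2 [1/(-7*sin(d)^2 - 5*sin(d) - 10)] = (196*sin(d)^4 + 105*sin(d)^3 - 549*sin(d)^2 - 260*sin(d) + 90)/(7*sin(d)^2 + 5*sin(d) + 10)^3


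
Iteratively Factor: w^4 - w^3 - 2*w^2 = (w)*(w^3 - w^2 - 2*w) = w*(w - 2)*(w^2 + w) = w^2*(w - 2)*(w + 1)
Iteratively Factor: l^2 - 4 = (l + 2)*(l - 2)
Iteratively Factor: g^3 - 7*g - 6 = (g + 1)*(g^2 - g - 6) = (g + 1)*(g + 2)*(g - 3)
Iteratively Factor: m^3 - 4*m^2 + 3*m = (m - 3)*(m^2 - m) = m*(m - 3)*(m - 1)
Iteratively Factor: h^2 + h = (h + 1)*(h)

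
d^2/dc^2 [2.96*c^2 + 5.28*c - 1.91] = 5.92000000000000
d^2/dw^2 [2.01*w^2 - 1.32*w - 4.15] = 4.02000000000000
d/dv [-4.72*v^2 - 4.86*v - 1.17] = -9.44*v - 4.86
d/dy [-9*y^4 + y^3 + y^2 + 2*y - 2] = -36*y^3 + 3*y^2 + 2*y + 2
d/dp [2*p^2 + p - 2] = 4*p + 1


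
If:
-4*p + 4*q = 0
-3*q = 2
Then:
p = -2/3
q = -2/3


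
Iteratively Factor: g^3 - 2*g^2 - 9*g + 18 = (g + 3)*(g^2 - 5*g + 6) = (g - 2)*(g + 3)*(g - 3)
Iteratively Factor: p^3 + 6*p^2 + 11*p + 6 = (p + 3)*(p^2 + 3*p + 2) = (p + 1)*(p + 3)*(p + 2)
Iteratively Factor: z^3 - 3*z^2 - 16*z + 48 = (z - 4)*(z^2 + z - 12) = (z - 4)*(z - 3)*(z + 4)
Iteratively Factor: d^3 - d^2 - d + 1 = (d + 1)*(d^2 - 2*d + 1) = (d - 1)*(d + 1)*(d - 1)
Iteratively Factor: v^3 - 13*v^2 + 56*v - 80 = (v - 4)*(v^2 - 9*v + 20) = (v - 4)^2*(v - 5)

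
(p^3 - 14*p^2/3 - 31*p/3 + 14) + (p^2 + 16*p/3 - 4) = p^3 - 11*p^2/3 - 5*p + 10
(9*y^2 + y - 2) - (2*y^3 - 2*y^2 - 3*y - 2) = -2*y^3 + 11*y^2 + 4*y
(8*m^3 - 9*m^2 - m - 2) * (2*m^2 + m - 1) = 16*m^5 - 10*m^4 - 19*m^3 + 4*m^2 - m + 2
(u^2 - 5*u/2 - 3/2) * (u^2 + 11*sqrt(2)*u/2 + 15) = u^4 - 5*u^3/2 + 11*sqrt(2)*u^3/2 - 55*sqrt(2)*u^2/4 + 27*u^2/2 - 75*u/2 - 33*sqrt(2)*u/4 - 45/2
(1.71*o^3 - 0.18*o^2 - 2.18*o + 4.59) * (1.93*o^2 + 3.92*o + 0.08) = 3.3003*o^5 + 6.3558*o^4 - 4.7762*o^3 + 0.298699999999998*o^2 + 17.8184*o + 0.3672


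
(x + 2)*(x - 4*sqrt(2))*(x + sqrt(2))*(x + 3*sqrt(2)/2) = x^4 - 3*sqrt(2)*x^3/2 + 2*x^3 - 17*x^2 - 3*sqrt(2)*x^2 - 34*x - 12*sqrt(2)*x - 24*sqrt(2)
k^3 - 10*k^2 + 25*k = k*(k - 5)^2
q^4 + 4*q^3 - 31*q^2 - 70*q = q*(q - 5)*(q + 2)*(q + 7)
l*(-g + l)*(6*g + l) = -6*g^2*l + 5*g*l^2 + l^3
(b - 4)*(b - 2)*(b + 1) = b^3 - 5*b^2 + 2*b + 8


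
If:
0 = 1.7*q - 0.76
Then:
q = 0.45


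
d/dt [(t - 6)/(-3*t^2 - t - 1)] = (-3*t^2 - t + (t - 6)*(6*t + 1) - 1)/(3*t^2 + t + 1)^2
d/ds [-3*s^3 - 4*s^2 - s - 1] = -9*s^2 - 8*s - 1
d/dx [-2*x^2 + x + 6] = 1 - 4*x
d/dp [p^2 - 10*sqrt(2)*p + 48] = 2*p - 10*sqrt(2)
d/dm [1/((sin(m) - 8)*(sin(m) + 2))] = 2*(3 - sin(m))*cos(m)/((sin(m) - 8)^2*(sin(m) + 2)^2)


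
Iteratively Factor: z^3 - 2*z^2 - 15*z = (z - 5)*(z^2 + 3*z) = z*(z - 5)*(z + 3)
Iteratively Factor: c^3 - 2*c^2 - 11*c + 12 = (c + 3)*(c^2 - 5*c + 4) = (c - 4)*(c + 3)*(c - 1)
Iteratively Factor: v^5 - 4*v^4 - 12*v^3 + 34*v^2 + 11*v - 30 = (v - 2)*(v^4 - 2*v^3 - 16*v^2 + 2*v + 15) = (v - 2)*(v + 1)*(v^3 - 3*v^2 - 13*v + 15) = (v - 2)*(v + 1)*(v + 3)*(v^2 - 6*v + 5) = (v - 5)*(v - 2)*(v + 1)*(v + 3)*(v - 1)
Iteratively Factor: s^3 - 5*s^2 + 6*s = (s)*(s^2 - 5*s + 6) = s*(s - 3)*(s - 2)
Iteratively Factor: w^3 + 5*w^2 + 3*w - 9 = (w + 3)*(w^2 + 2*w - 3) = (w - 1)*(w + 3)*(w + 3)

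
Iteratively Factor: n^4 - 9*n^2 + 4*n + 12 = (n - 2)*(n^3 + 2*n^2 - 5*n - 6) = (n - 2)*(n + 3)*(n^2 - n - 2) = (n - 2)^2*(n + 3)*(n + 1)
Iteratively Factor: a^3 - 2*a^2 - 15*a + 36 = (a + 4)*(a^2 - 6*a + 9) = (a - 3)*(a + 4)*(a - 3)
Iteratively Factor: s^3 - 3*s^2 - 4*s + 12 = (s - 3)*(s^2 - 4) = (s - 3)*(s - 2)*(s + 2)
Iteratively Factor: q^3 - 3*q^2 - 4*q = (q - 4)*(q^2 + q) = q*(q - 4)*(q + 1)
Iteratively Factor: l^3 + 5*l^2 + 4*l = (l)*(l^2 + 5*l + 4) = l*(l + 1)*(l + 4)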